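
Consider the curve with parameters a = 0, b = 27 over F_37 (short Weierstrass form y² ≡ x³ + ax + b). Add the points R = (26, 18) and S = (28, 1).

(26, 18) + (28, 1). λ = (1 - 18)/(28 - 26) ≡ 20/2 mod 37. 2⁻¹ ≡ 19 (mod 37), so λ ≡ 10.
  x = λ² - 26 - 28 = 100 - 54 ≡ 9; y = λ·(26 - 9) - 18 ≡ 4. → (9, 4)

(9, 4)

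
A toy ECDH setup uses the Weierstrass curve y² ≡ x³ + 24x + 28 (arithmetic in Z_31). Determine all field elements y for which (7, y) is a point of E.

none

x³ + 24x + 28 = 539 ≡ 12 (mod 31).
12 is a non-residue mod 31; no y exists.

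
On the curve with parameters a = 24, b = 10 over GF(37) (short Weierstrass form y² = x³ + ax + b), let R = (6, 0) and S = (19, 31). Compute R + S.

(6, 0) + (19, 31). λ = (31 - 0)/(19 - 6) ≡ 31/13 mod 37. 13⁻¹ ≡ 20 (mod 37), so λ ≡ 28.
  x = λ² - 6 - 19 = 784 - 25 ≡ 19; y = λ·(6 - 19) - 0 ≡ 6. → (19, 6)

(19, 6)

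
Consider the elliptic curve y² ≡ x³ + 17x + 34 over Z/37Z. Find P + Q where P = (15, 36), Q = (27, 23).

(15, 36) + (27, 23). λ = (23 - 36)/(27 - 15) ≡ 24/12 mod 37. 12⁻¹ ≡ 34 (mod 37), so λ ≡ 2.
  x = λ² - 15 - 27 = 4 - 42 ≡ 36; y = λ·(15 - 36) - 36 ≡ 33. → (36, 33)

(36, 33)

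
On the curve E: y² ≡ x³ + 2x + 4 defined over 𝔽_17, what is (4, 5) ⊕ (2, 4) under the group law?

(4, 5) + (2, 4). λ = (4 - 5)/(2 - 4) ≡ 16/15 mod 17. 15⁻¹ ≡ 8 (mod 17) since 15·8 = 120 ≡ 1, so λ ≡ 9.
  x = λ² - 4 - 2 = 81 - 6 ≡ 7; y = λ·(4 - 7) - 5 ≡ 2. → (7, 2)

(7, 2)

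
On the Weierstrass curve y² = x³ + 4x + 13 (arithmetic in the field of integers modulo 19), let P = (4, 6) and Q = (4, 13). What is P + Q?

O

The two points share x = 4 and their y-coordinates satisfy 6 + 13 ≡ 0 (mod 19), so they are inverses. Their sum is ∞.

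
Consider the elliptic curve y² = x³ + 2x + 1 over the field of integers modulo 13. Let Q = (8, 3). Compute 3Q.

(0, 12)

Repeated addition: build up to 3Q.
2Q: tangent at (8, 3): λ = (3·8² + 2)/(2·3) ≡ 12/6. 6⁻¹ ≡ 11 (mod 13), so λ ≡ 12·11 ≡ 2.
  x = λ² - 8 - 8 = 4 - 16 ≡ 1; y = λ·(8 - 1) - 3 ≡ 11. → (1, 11)
3Q: (1, 11) + (8, 3). λ = (3 - 11)/(8 - 1) ≡ 5/7 mod 13. 7⁻¹ ≡ 2 (mod 13), so λ ≡ 10.
  x = λ² - 1 - 8 = 100 - 9 ≡ 0; y = λ·(1 - 0) - 11 ≡ 12. → (0, 12)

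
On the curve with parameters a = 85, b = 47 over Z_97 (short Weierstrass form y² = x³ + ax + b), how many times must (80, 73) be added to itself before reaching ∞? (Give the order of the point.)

8

2P: tangent at (80, 73): λ = (3·80² + 85)/(2·73) ≡ 79/49. 49⁻¹ ≡ 2 (mod 97) since 49·2 = 98 ≡ 1, so λ ≡ 79·2 ≡ 61.
  x = λ² - 80 - 80 = 3721 - 160 ≡ 69; y = λ·(80 - 69) - 73 ≡ 16. → (69, 16)
3P: (69, 16) + (80, 73). λ = (73 - 16)/(80 - 69) ≡ 57/11 mod 97. 11⁻¹ ≡ 53 (mod 97) since 11·53 = 583 ≡ 1, so λ ≡ 14.
  x = λ² - 69 - 80 = 196 - 149 ≡ 47; y = λ·(69 - 47) - 16 ≡ 1. → (47, 1)
4P: (47, 1) + (80, 73). λ = (73 - 1)/(80 - 47) ≡ 72/33 mod 97. 33⁻¹ ≡ 50 (mod 97) since 33·50 = 1650 ≡ 1, so λ ≡ 11.
  x = λ² - 47 - 80 = 121 - 127 ≡ 91; y = λ·(47 - 91) - 1 ≡ 0. → (91, 0)
5P: (91, 0) + (80, 73). λ = (73 - 0)/(80 - 91) ≡ 73/86 mod 97. 86⁻¹ ≡ 44 (mod 97) since 86·44 = 3784 ≡ 1, so λ ≡ 11.
  x = λ² - 91 - 80 = 121 - 171 ≡ 47; y = λ·(91 - 47) - 0 ≡ 96. → (47, 96)
6P: (47, 96) + (80, 73). λ = (73 - 96)/(80 - 47) ≡ 74/33 mod 97. 33⁻¹ ≡ 50 (mod 97) since 33·50 = 1650 ≡ 1, so λ ≡ 14.
  x = λ² - 47 - 80 = 196 - 127 ≡ 69; y = λ·(47 - 69) - 96 ≡ 81. → (69, 81)
7P: (69, 81) + (80, 73). λ = (73 - 81)/(80 - 69) ≡ 89/11 mod 97. 11⁻¹ ≡ 53 (mod 97) since 11·53 = 583 ≡ 1, so λ ≡ 61.
  x = λ² - 69 - 80 = 3721 - 149 ≡ 80; y = λ·(69 - 80) - 81 ≡ 24. → (80, 24)
8P: (80, 24) + (80, 73): same x and y₁ ≡ -y₂, so the sum is ∞.
8P = ∞, so the order is 8.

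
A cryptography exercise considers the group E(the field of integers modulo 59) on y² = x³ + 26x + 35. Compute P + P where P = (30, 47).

(14, 4)

tangent at (30, 47): λ = (3·30² + 26)/(2·47) ≡ 12/35. 35⁻¹ ≡ 27 (mod 59), so λ ≡ 12·27 ≡ 29.
  x = λ² - 30 - 30 = 841 - 60 ≡ 14; y = λ·(30 - 14) - 47 ≡ 4. → (14, 4)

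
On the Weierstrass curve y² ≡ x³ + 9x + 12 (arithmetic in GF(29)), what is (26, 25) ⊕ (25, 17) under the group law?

(26, 25) + (25, 17). λ = (17 - 25)/(25 - 26) ≡ 21/28 mod 29. 28⁻¹ ≡ 28 (mod 29), so λ ≡ 8.
  x = λ² - 26 - 25 = 64 - 51 ≡ 13; y = λ·(26 - 13) - 25 ≡ 21. → (13, 21)

(13, 21)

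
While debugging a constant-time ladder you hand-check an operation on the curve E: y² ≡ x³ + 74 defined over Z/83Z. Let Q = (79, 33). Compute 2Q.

tangent at (79, 33): λ = (3·79² + 0)/(2·33) ≡ 48/66. 66⁻¹ ≡ 39 (mod 83) since 66·39 = 2574 ≡ 1, so λ ≡ 48·39 ≡ 46.
  x = λ² - 79 - 79 = 2116 - 158 ≡ 49; y = λ·(79 - 49) - 33 ≡ 19. → (49, 19)

(49, 19)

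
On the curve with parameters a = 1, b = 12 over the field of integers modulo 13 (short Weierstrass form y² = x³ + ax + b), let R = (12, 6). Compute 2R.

tangent at (12, 6): λ = (3·12² + 1)/(2·6) ≡ 4/12. 12⁻¹ ≡ 12 (mod 13), so λ ≡ 4·12 ≡ 9.
  x = λ² - 12 - 12 = 81 - 24 ≡ 5; y = λ·(12 - 5) - 6 ≡ 5. → (5, 5)

(5, 5)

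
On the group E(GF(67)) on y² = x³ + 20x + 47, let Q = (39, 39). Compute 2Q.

(36, 11)

tangent at (39, 39): λ = (3·39² + 20)/(2·39) ≡ 27/11. 11⁻¹ ≡ 61 (mod 67), so λ ≡ 27·61 ≡ 39.
  x = λ² - 39 - 39 = 1521 - 78 ≡ 36; y = λ·(39 - 36) - 39 ≡ 11. → (36, 11)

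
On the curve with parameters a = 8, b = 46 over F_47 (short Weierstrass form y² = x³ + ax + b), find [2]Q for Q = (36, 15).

(39, 9)

tangent at (36, 15): λ = (3·36² + 8)/(2·15) ≡ 42/30. 30⁻¹ ≡ 11 (mod 47) since 30·11 = 330 ≡ 1, so λ ≡ 42·11 ≡ 39.
  x = λ² - 36 - 36 = 1521 - 72 ≡ 39; y = λ·(36 - 39) - 15 ≡ 9. → (39, 9)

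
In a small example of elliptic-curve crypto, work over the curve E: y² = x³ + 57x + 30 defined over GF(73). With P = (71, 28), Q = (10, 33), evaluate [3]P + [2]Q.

First 3P:
Repeated addition: build up to 3P.
2P: tangent at (71, 28): λ = (3·71² + 57)/(2·28) ≡ 69/56. 56⁻¹ ≡ 30 (mod 73), so λ ≡ 69·30 ≡ 26.
  x = λ² - 71 - 71 = 676 - 142 ≡ 23; y = λ·(71 - 23) - 28 ≡ 52. → (23, 52)
3P: (23, 52) + (71, 28). λ = (28 - 52)/(71 - 23) ≡ 49/48 mod 73. 48⁻¹ ≡ 35 (mod 73), so λ ≡ 36.
  x = λ² - 23 - 71 = 1296 - 94 ≡ 34; y = λ·(23 - 34) - 52 ≡ 63. → (34, 63)
3P = (34, 63).
Next 2Q:
Repeated addition: build up to 2Q.
2Q: tangent at (10, 33): λ = (3·10² + 57)/(2·33) ≡ 65/66. 66⁻¹ ≡ 52 (mod 73), so λ ≡ 65·52 ≡ 22.
  x = λ² - 10 - 10 = 484 - 20 ≡ 26; y = λ·(10 - 26) - 33 ≡ 53. → (26, 53)
2Q = (26, 53).
Finally 3P + 2Q:
(34, 63) + (26, 53). λ = (53 - 63)/(26 - 34) ≡ 63/65 mod 73. 65⁻¹ ≡ 9 (mod 73), so λ ≡ 56.
  x = λ² - 34 - 26 = 3136 - 60 ≡ 10; y = λ·(34 - 10) - 63 ≡ 40. → (10, 40)

(10, 40)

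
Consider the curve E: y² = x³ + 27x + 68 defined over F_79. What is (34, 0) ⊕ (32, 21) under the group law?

(64, 78)

(34, 0) + (32, 21). λ = (21 - 0)/(32 - 34) ≡ 21/77 mod 79. 77⁻¹ ≡ 39 (mod 79), so λ ≡ 29.
  x = λ² - 34 - 32 = 841 - 66 ≡ 64; y = λ·(34 - 64) - 0 ≡ 78. → (64, 78)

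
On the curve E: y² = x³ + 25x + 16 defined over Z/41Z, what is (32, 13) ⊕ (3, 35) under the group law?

(31, 23)

(32, 13) + (3, 35). λ = (35 - 13)/(3 - 32) ≡ 22/12 mod 41. 12⁻¹ ≡ 24 (mod 41) since 12·24 = 288 ≡ 1, so λ ≡ 36.
  x = λ² - 32 - 3 = 1296 - 35 ≡ 31; y = λ·(32 - 31) - 13 ≡ 23. → (31, 23)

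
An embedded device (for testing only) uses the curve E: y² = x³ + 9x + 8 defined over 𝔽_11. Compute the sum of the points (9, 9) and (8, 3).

(9, 9) + (8, 3). λ = (3 - 9)/(8 - 9) ≡ 5/10 mod 11. 10⁻¹ ≡ 10 (mod 11) since 10·10 = 100 ≡ 1, so λ ≡ 6.
  x = λ² - 9 - 8 = 36 - 17 ≡ 8; y = λ·(9 - 8) - 9 ≡ 8. → (8, 8)

(8, 8)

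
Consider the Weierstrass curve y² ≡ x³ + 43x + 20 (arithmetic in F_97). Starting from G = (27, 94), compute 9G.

(67, 32)

Repeated addition: build up to 9G.
2G: tangent at (27, 94): λ = (3·27² + 43)/(2·94) ≡ 96/91. 91⁻¹ ≡ 16 (mod 97), so λ ≡ 96·16 ≡ 81.
  x = λ² - 27 - 27 = 6561 - 54 ≡ 8; y = λ·(27 - 8) - 94 ≡ 87. → (8, 87)
3G: (8, 87) + (27, 94). λ = (94 - 87)/(27 - 8) ≡ 7/19 mod 97. 19⁻¹ ≡ 46 (mod 97), so λ ≡ 31.
  x = λ² - 8 - 27 = 961 - 35 ≡ 53; y = λ·(8 - 53) - 87 ≡ 70. → (53, 70)
4G: (53, 70) + (27, 94). λ = (94 - 70)/(27 - 53) ≡ 24/71 mod 97. 71⁻¹ ≡ 41 (mod 97), so λ ≡ 14.
  x = λ² - 53 - 27 = 196 - 80 ≡ 19; y = λ·(53 - 19) - 70 ≡ 18. → (19, 18)
5G: (19, 18) + (27, 94). λ = (94 - 18)/(27 - 19) ≡ 76/8 mod 97. 8⁻¹ ≡ 85 (mod 97) since 8·85 = 680 ≡ 1, so λ ≡ 58.
  x = λ² - 19 - 27 = 3364 - 46 ≡ 20; y = λ·(19 - 20) - 18 ≡ 21. → (20, 21)
6G: (20, 21) + (27, 94). λ = (94 - 21)/(27 - 20) ≡ 73/7 mod 97. 7⁻¹ ≡ 14 (mod 97) since 7·14 = 98 ≡ 1, so λ ≡ 52.
  x = λ² - 20 - 27 = 2704 - 47 ≡ 38; y = λ·(20 - 38) - 21 ≡ 13. → (38, 13)
7G: (38, 13) + (27, 94). λ = (94 - 13)/(27 - 38) ≡ 81/86 mod 97. 86⁻¹ ≡ 44 (mod 97), so λ ≡ 72.
  x = λ² - 38 - 27 = 5184 - 65 ≡ 75; y = λ·(38 - 75) - 13 ≡ 39. → (75, 39)
8G: (75, 39) + (27, 94). λ = (94 - 39)/(27 - 75) ≡ 55/49 mod 97. 49⁻¹ ≡ 2 (mod 97) since 49·2 = 98 ≡ 1, so λ ≡ 13.
  x = λ² - 75 - 27 = 169 - 102 ≡ 67; y = λ·(75 - 67) - 39 ≡ 65. → (67, 65)
9G: (67, 65) + (27, 94). λ = (94 - 65)/(27 - 67) ≡ 29/57 mod 97. 57⁻¹ ≡ 80 (mod 97) since 57·80 = 4560 ≡ 1, so λ ≡ 89.
  x = λ² - 67 - 27 = 7921 - 94 ≡ 67; y = λ·(67 - 67) - 65 ≡ 32. → (67, 32)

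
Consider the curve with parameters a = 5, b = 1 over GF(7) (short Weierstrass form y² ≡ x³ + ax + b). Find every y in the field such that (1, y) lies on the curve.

0

x³ + 5x + 1 = 7 ≡ 0 (mod 7).
Only y = 0 satisfies y² ≡ 0.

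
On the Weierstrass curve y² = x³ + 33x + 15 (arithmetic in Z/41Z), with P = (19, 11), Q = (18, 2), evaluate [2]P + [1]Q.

(15, 20)

First 2P:
Repeated addition: build up to 2P.
2P: tangent at (19, 11): λ = (3·19² + 33)/(2·11) ≡ 9/22. 22⁻¹ ≡ 28 (mod 41), so λ ≡ 9·28 ≡ 6.
  x = λ² - 19 - 19 = 36 - 38 ≡ 39; y = λ·(19 - 39) - 11 ≡ 33. → (39, 33)
2P = (39, 33).
Finally 2P + Q:
(39, 33) + (18, 2). λ = (2 - 33)/(18 - 39) ≡ 10/20 mod 41. 20⁻¹ ≡ 39 (mod 41) since 20·39 = 780 ≡ 1, so λ ≡ 21.
  x = λ² - 39 - 18 = 441 - 57 ≡ 15; y = λ·(39 - 15) - 33 ≡ 20. → (15, 20)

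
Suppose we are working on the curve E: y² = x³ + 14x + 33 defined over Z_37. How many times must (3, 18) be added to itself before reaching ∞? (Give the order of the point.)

2P: tangent at (3, 18): λ = (3·3² + 14)/(2·18) ≡ 4/36. 36⁻¹ ≡ 36 (mod 37) since 36·36 = 1296 ≡ 1, so λ ≡ 4·36 ≡ 33.
  x = λ² - 3 - 3 = 1089 - 6 ≡ 10; y = λ·(3 - 10) - 18 ≡ 10. → (10, 10)
3P: (10, 10) + (3, 18). λ = (18 - 10)/(3 - 10) ≡ 8/30 mod 37. 30⁻¹ ≡ 21 (mod 37) since 30·21 = 630 ≡ 1, so λ ≡ 20.
  x = λ² - 10 - 3 = 400 - 13 ≡ 17; y = λ·(10 - 17) - 10 ≡ 35. → (17, 35)
4P: (17, 35) + (3, 18). λ = (18 - 35)/(3 - 17) ≡ 20/23 mod 37. 23⁻¹ ≡ 29 (mod 37), so λ ≡ 25.
  x = λ² - 17 - 3 = 625 - 20 ≡ 13; y = λ·(17 - 13) - 35 ≡ 28. → (13, 28)
5P: (13, 28) + (3, 18). λ = (18 - 28)/(3 - 13) ≡ 27/27 mod 37. 27⁻¹ ≡ 11 (mod 37), so λ ≡ 1.
  x = λ² - 13 - 3 = 1 - 16 ≡ 22; y = λ·(13 - 22) - 28 ≡ 0. → (22, 0)
6P: (22, 0) + (3, 18). λ = (18 - 0)/(3 - 22) ≡ 18/18 mod 37. 18⁻¹ ≡ 35 (mod 37), so λ ≡ 1.
  x = λ² - 22 - 3 = 1 - 25 ≡ 13; y = λ·(22 - 13) - 0 ≡ 9. → (13, 9)
7P: (13, 9) + (3, 18). λ = (18 - 9)/(3 - 13) ≡ 9/27 mod 37. 27⁻¹ ≡ 11 (mod 37), so λ ≡ 25.
  x = λ² - 13 - 3 = 625 - 16 ≡ 17; y = λ·(13 - 17) - 9 ≡ 2. → (17, 2)
8P: (17, 2) + (3, 18). λ = (18 - 2)/(3 - 17) ≡ 16/23 mod 37. 23⁻¹ ≡ 29 (mod 37), so λ ≡ 20.
  x = λ² - 17 - 3 = 400 - 20 ≡ 10; y = λ·(17 - 10) - 2 ≡ 27. → (10, 27)
9P: (10, 27) + (3, 18). λ = (18 - 27)/(3 - 10) ≡ 28/30 mod 37. 30⁻¹ ≡ 21 (mod 37), so λ ≡ 33.
  x = λ² - 10 - 3 = 1089 - 13 ≡ 3; y = λ·(10 - 3) - 27 ≡ 19. → (3, 19)
10P: (3, 19) + (3, 18): same x and y₁ ≡ -y₂, so the sum is ∞.
10P = ∞, so the order is 10.

10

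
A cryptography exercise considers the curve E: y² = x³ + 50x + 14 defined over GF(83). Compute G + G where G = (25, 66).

(18, 43)

tangent at (25, 66): λ = (3·25² + 50)/(2·66) ≡ 16/49. 49⁻¹ ≡ 61 (mod 83) since 49·61 = 2989 ≡ 1, so λ ≡ 16·61 ≡ 63.
  x = λ² - 25 - 25 = 3969 - 50 ≡ 18; y = λ·(25 - 18) - 66 ≡ 43. → (18, 43)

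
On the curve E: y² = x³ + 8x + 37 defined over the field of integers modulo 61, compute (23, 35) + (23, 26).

The two points share x = 23 and their y-coordinates satisfy 35 + 26 ≡ 0 (mod 61), so they are inverses. Their sum is ∞.

O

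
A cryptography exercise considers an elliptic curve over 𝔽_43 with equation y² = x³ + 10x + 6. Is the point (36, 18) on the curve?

y² = 18² ≡ 23; x³ + 10x + 6 = 47022 ≡ 23 (mod 43). 23 = 23.

yes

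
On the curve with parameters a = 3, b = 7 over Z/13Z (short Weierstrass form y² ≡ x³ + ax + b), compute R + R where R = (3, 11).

tangent at (3, 11): λ = (3·3² + 3)/(2·11) ≡ 4/9. 9⁻¹ ≡ 3 (mod 13), so λ ≡ 4·3 ≡ 12.
  x = λ² - 3 - 3 = 144 - 6 ≡ 8; y = λ·(3 - 8) - 11 ≡ 7. → (8, 7)

(8, 7)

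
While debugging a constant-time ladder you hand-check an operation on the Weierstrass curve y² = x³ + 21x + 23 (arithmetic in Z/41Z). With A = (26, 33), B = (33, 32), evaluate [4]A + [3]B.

(21, 7)

First 4A:
Repeated addition: build up to 4A.
2A: tangent at (26, 33): λ = (3·26² + 21)/(2·33) ≡ 40/25. 25⁻¹ ≡ 23 (mod 41) since 25·23 = 575 ≡ 1, so λ ≡ 40·23 ≡ 18.
  x = λ² - 26 - 26 = 324 - 52 ≡ 26; y = λ·(26 - 26) - 33 ≡ 8. → (26, 8)
3A: (26, 8) + (26, 33): same x and y₁ ≡ -y₂, so the sum is the point at infinity.
4A: the point at infinity + (26, 33) = (26, 33) (identity).
4A = (26, 33).
Next 3B:
Repeated addition: build up to 3B.
2B: tangent at (33, 32): λ = (3·33² + 21)/(2·32) ≡ 8/23. 23⁻¹ ≡ 25 (mod 41), so λ ≡ 8·25 ≡ 36.
  x = λ² - 33 - 33 = 1296 - 66 ≡ 0; y = λ·(33 - 0) - 32 ≡ 8. → (0, 8)
3B: (0, 8) + (33, 32). λ = (32 - 8)/(33 - 0) ≡ 24/33 mod 41. 33⁻¹ ≡ 5 (mod 41) since 33·5 = 165 ≡ 1, so λ ≡ 38.
  x = λ² - 0 - 33 = 1444 - 33 ≡ 17; y = λ·(0 - 17) - 8 ≡ 2. → (17, 2)
3B = (17, 2).
Finally 4A + 3B:
(26, 33) + (17, 2). λ = (2 - 33)/(17 - 26) ≡ 10/32 mod 41. 32⁻¹ ≡ 9 (mod 41) since 32·9 = 288 ≡ 1, so λ ≡ 8.
  x = λ² - 26 - 17 = 64 - 43 ≡ 21; y = λ·(26 - 21) - 33 ≡ 7. → (21, 7)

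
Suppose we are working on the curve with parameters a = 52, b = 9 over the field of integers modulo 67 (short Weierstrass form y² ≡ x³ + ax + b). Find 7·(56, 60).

(42, 13)

Write G = (56, 60).
Repeated addition: build up to 7G.
2G: tangent at (56, 60): λ = (3·56² + 52)/(2·60) ≡ 13/53. 53⁻¹ ≡ 43 (mod 67), so λ ≡ 13·43 ≡ 23.
  x = λ² - 56 - 56 = 529 - 112 ≡ 15; y = λ·(56 - 15) - 60 ≡ 12. → (15, 12)
3G: (15, 12) + (56, 60). λ = (60 - 12)/(56 - 15) ≡ 48/41 mod 67. 41⁻¹ ≡ 18 (mod 67), so λ ≡ 60.
  x = λ² - 15 - 56 = 3600 - 71 ≡ 45; y = λ·(15 - 45) - 12 ≡ 64. → (45, 64)
4G: (45, 64) + (56, 60). λ = (60 - 64)/(56 - 45) ≡ 63/11 mod 67. 11⁻¹ ≡ 61 (mod 67) since 11·61 = 671 ≡ 1, so λ ≡ 24.
  x = λ² - 45 - 56 = 576 - 101 ≡ 6; y = λ·(45 - 6) - 64 ≡ 1. → (6, 1)
5G: (6, 1) + (56, 60). λ = (60 - 1)/(56 - 6) ≡ 59/50 mod 67. 50⁻¹ ≡ 63 (mod 67), so λ ≡ 32.
  x = λ² - 6 - 56 = 1024 - 62 ≡ 24; y = λ·(6 - 24) - 1 ≡ 26. → (24, 26)
6G: (24, 26) + (56, 60). λ = (60 - 26)/(56 - 24) ≡ 34/32 mod 67. 32⁻¹ ≡ 44 (mod 67), so λ ≡ 22.
  x = λ² - 24 - 56 = 484 - 80 ≡ 2; y = λ·(24 - 2) - 26 ≡ 56. → (2, 56)
7G: (2, 56) + (56, 60). λ = (60 - 56)/(56 - 2) ≡ 4/54 mod 67. 54⁻¹ ≡ 36 (mod 67), so λ ≡ 10.
  x = λ² - 2 - 56 = 100 - 58 ≡ 42; y = λ·(2 - 42) - 56 ≡ 13. → (42, 13)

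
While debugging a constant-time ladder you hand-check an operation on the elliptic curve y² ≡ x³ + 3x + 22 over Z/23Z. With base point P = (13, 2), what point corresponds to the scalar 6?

(8, 12)

Repeated addition: build up to 6P.
2P: tangent at (13, 2): λ = (3·13² + 3)/(2·2) ≡ 4/4. 4⁻¹ ≡ 6 (mod 23), so λ ≡ 4·6 ≡ 1.
  x = λ² - 13 - 13 = 1 - 26 ≡ 21; y = λ·(13 - 21) - 2 ≡ 13. → (21, 13)
3P: (21, 13) + (13, 2). λ = (2 - 13)/(13 - 21) ≡ 12/15 mod 23. 15⁻¹ ≡ 20 (mod 23), so λ ≡ 10.
  x = λ² - 21 - 13 = 100 - 34 ≡ 20; y = λ·(21 - 20) - 13 ≡ 20. → (20, 20)
4P: (20, 20) + (13, 2). λ = (2 - 20)/(13 - 20) ≡ 5/16 mod 23. 16⁻¹ ≡ 13 (mod 23) since 16·13 = 208 ≡ 1, so λ ≡ 19.
  x = λ² - 20 - 13 = 361 - 33 ≡ 6; y = λ·(20 - 6) - 20 ≡ 16. → (6, 16)
5P: (6, 16) + (13, 2). λ = (2 - 16)/(13 - 6) ≡ 9/7 mod 23. 7⁻¹ ≡ 10 (mod 23) since 7·10 = 70 ≡ 1, so λ ≡ 21.
  x = λ² - 6 - 13 = 441 - 19 ≡ 8; y = λ·(6 - 8) - 16 ≡ 11. → (8, 11)
6P: (8, 11) + (13, 2). λ = (2 - 11)/(13 - 8) ≡ 14/5 mod 23. 5⁻¹ ≡ 14 (mod 23), so λ ≡ 12.
  x = λ² - 8 - 13 = 144 - 21 ≡ 8; y = λ·(8 - 8) - 11 ≡ 12. → (8, 12)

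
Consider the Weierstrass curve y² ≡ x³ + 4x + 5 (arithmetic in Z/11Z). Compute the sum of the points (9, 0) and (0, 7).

(6, 5)

(9, 0) + (0, 7). λ = (7 - 0)/(0 - 9) ≡ 7/2 mod 11. 2⁻¹ ≡ 6 (mod 11) since 2·6 = 12 ≡ 1, so λ ≡ 9.
  x = λ² - 9 - 0 = 81 - 9 ≡ 6; y = λ·(9 - 6) - 0 ≡ 5. → (6, 5)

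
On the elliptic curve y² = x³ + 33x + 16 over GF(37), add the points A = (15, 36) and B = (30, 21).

(30, 16)

(15, 36) + (30, 21). λ = (21 - 36)/(30 - 15) ≡ 22/15 mod 37. 15⁻¹ ≡ 5 (mod 37), so λ ≡ 36.
  x = λ² - 15 - 30 = 1296 - 45 ≡ 30; y = λ·(15 - 30) - 36 ≡ 16. → (30, 16)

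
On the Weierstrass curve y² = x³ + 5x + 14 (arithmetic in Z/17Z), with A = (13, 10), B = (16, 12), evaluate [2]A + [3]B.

First 2A:
Repeated addition: build up to 2A.
2A: tangent at (13, 10): λ = (3·13² + 5)/(2·10) ≡ 2/3. 3⁻¹ ≡ 6 (mod 17), so λ ≡ 2·6 ≡ 12.
  x = λ² - 13 - 13 = 144 - 26 ≡ 16; y = λ·(13 - 16) - 10 ≡ 5. → (16, 5)
2A = (16, 5).
Next 3B:
Repeated addition: build up to 3B.
2B: tangent at (16, 12): λ = (3·16² + 5)/(2·12) ≡ 8/7. 7⁻¹ ≡ 5 (mod 17) since 7·5 = 35 ≡ 1, so λ ≡ 8·5 ≡ 6.
  x = λ² - 16 - 16 = 36 - 32 ≡ 4; y = λ·(16 - 4) - 12 ≡ 9. → (4, 9)
3B: (4, 9) + (16, 12). λ = (12 - 9)/(16 - 4) ≡ 3/12 mod 17. 12⁻¹ ≡ 10 (mod 17), so λ ≡ 13.
  x = λ² - 4 - 16 = 169 - 20 ≡ 13; y = λ·(4 - 13) - 9 ≡ 10. → (13, 10)
3B = (13, 10).
Finally 2A + 3B:
(16, 5) + (13, 10). λ = (10 - 5)/(13 - 16) ≡ 5/14 mod 17. 14⁻¹ ≡ 11 (mod 17) since 14·11 = 154 ≡ 1, so λ ≡ 4.
  x = λ² - 16 - 13 = 16 - 29 ≡ 4; y = λ·(16 - 4) - 5 ≡ 9. → (4, 9)

(4, 9)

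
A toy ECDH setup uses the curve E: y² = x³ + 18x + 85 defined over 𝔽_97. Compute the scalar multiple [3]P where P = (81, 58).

(85, 88)

Repeated addition: build up to 3P.
2P: tangent at (81, 58): λ = (3·81² + 18)/(2·58) ≡ 10/19. 19⁻¹ ≡ 46 (mod 97), so λ ≡ 10·46 ≡ 72.
  x = λ² - 81 - 81 = 5184 - 162 ≡ 75; y = λ·(81 - 75) - 58 ≡ 83. → (75, 83)
3P: (75, 83) + (81, 58). λ = (58 - 83)/(81 - 75) ≡ 72/6 mod 97. 6⁻¹ ≡ 81 (mod 97), so λ ≡ 12.
  x = λ² - 75 - 81 = 144 - 156 ≡ 85; y = λ·(75 - 85) - 83 ≡ 88. → (85, 88)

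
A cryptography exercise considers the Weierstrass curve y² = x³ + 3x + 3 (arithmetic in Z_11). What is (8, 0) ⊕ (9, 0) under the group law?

(8, 0) + (9, 0). λ = (0 - 0)/(9 - 8) ≡ 0/1 mod 11. 1⁻¹ ≡ 1 (mod 11), so λ ≡ 0.
  x = λ² - 8 - 9 = 0 - 17 ≡ 5; y = λ·(8 - 5) - 0 ≡ 0. → (5, 0)

(5, 0)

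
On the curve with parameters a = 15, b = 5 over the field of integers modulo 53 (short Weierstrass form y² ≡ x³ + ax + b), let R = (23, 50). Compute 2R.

(11, 32)

tangent at (23, 50): λ = (3·23² + 15)/(2·50) ≡ 12/47. 47⁻¹ ≡ 44 (mod 53), so λ ≡ 12·44 ≡ 51.
  x = λ² - 23 - 23 = 2601 - 46 ≡ 11; y = λ·(23 - 11) - 50 ≡ 32. → (11, 32)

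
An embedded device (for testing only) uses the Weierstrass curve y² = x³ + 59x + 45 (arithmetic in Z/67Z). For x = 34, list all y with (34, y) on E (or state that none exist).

x³ + 59x + 45 = 41355 ≡ 16 (mod 67).
Square roots of 16 mod 67: 4 and 63 (since 4² = 16 ≡ 16).

4, 63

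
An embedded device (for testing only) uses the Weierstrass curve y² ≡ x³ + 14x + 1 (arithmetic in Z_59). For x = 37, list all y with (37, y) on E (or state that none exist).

x³ + 14x + 1 = 51172 ≡ 19 (mod 59).
Square roots of 19 mod 59: 14 and 45 (since 14² = 196 ≡ 19).

14, 45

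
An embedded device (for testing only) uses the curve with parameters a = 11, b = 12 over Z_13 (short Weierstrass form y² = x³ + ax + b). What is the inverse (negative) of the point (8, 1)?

-(8, 1) = (8, -1 mod 13) = (8, 12).

(8, 12)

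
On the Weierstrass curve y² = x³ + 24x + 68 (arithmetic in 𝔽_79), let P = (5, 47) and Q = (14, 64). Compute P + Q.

(7, 37)

(5, 47) + (14, 64). λ = (64 - 47)/(14 - 5) ≡ 17/9 mod 79. 9⁻¹ ≡ 44 (mod 79) since 9·44 = 396 ≡ 1, so λ ≡ 37.
  x = λ² - 5 - 14 = 1369 - 19 ≡ 7; y = λ·(5 - 7) - 47 ≡ 37. → (7, 37)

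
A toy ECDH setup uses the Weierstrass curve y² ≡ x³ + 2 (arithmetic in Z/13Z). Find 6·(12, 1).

Write Q = (12, 1).
Double-and-add on 6 = (110)₂. Start with Q = (12, 1) for the leading 1-bit.
double: tangent at (12, 1): λ = (3·12² + 0)/(2·1) ≡ 3/2. 2⁻¹ ≡ 7 (mod 13), so λ ≡ 3·7 ≡ 8.
  x = λ² - 12 - 12 = 64 - 24 ≡ 1; y = λ·(12 - 1) - 1 ≡ 9. → (1, 9)
add Q: (1, 9) + (12, 1). λ = (1 - 9)/(12 - 1) ≡ 5/11 mod 13. 11⁻¹ ≡ 6 (mod 13), so λ ≡ 4.
  x = λ² - 1 - 12 = 16 - 13 ≡ 3; y = λ·(1 - 3) - 9 ≡ 9. → (3, 9)
double: tangent at (3, 9): λ = (3·3² + 0)/(2·9) ≡ 1/5. 5⁻¹ ≡ 8 (mod 13), so λ ≡ 1·8 ≡ 8.
  x = λ² - 3 - 3 = 64 - 6 ≡ 6; y = λ·(3 - 6) - 9 ≡ 6. → (6, 6)

(6, 6)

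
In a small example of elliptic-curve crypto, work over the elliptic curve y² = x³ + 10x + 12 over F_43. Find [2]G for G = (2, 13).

(13, 24)

tangent at (2, 13): λ = (3·2² + 10)/(2·13) ≡ 22/26. 26⁻¹ ≡ 5 (mod 43), so λ ≡ 22·5 ≡ 24.
  x = λ² - 2 - 2 = 576 - 4 ≡ 13; y = λ·(2 - 13) - 13 ≡ 24. → (13, 24)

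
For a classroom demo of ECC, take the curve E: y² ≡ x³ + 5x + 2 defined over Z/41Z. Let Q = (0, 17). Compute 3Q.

Repeated addition: build up to 3Q.
2Q: tangent at (0, 17): λ = (3·0² + 5)/(2·17) ≡ 5/34. 34⁻¹ ≡ 35 (mod 41) since 34·35 = 1190 ≡ 1, so λ ≡ 5·35 ≡ 11.
  x = λ² - 0 - 0 = 121 - 0 ≡ 39; y = λ·(0 - 39) - 17 ≡ 5. → (39, 5)
3Q: (39, 5) + (0, 17). λ = (17 - 5)/(0 - 39) ≡ 12/2 mod 41. 2⁻¹ ≡ 21 (mod 41), so λ ≡ 6.
  x = λ² - 39 - 0 = 36 - 39 ≡ 38; y = λ·(39 - 38) - 5 ≡ 1. → (38, 1)

(38, 1)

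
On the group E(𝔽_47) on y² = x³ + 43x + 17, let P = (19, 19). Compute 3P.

Repeated addition: build up to 3P.
2P: tangent at (19, 19): λ = (3·19² + 43)/(2·19) ≡ 45/38. 38⁻¹ ≡ 26 (mod 47), so λ ≡ 45·26 ≡ 42.
  x = λ² - 19 - 19 = 1764 - 38 ≡ 34; y = λ·(19 - 34) - 19 ≡ 9. → (34, 9)
3P: (34, 9) + (19, 19). λ = (19 - 9)/(19 - 34) ≡ 10/32 mod 47. 32⁻¹ ≡ 25 (mod 47) since 32·25 = 800 ≡ 1, so λ ≡ 15.
  x = λ² - 34 - 19 = 225 - 53 ≡ 31; y = λ·(34 - 31) - 9 ≡ 36. → (31, 36)

(31, 36)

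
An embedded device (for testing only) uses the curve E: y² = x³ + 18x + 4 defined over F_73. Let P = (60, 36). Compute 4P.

(59, 1)

Repeated addition: build up to 4P.
2P: tangent at (60, 36): λ = (3·60² + 18)/(2·36) ≡ 14/72. 72⁻¹ ≡ 72 (mod 73), so λ ≡ 14·72 ≡ 59.
  x = λ² - 60 - 60 = 3481 - 120 ≡ 3; y = λ·(60 - 3) - 36 ≡ 42. → (3, 42)
3P: (3, 42) + (60, 36). λ = (36 - 42)/(60 - 3) ≡ 67/57 mod 73. 57⁻¹ ≡ 41 (mod 73), so λ ≡ 46.
  x = λ² - 3 - 60 = 2116 - 63 ≡ 9; y = λ·(3 - 9) - 42 ≡ 47. → (9, 47)
4P: (9, 47) + (60, 36). λ = (36 - 47)/(60 - 9) ≡ 62/51 mod 73. 51⁻¹ ≡ 63 (mod 73), so λ ≡ 37.
  x = λ² - 9 - 60 = 1369 - 69 ≡ 59; y = λ·(9 - 59) - 47 ≡ 1. → (59, 1)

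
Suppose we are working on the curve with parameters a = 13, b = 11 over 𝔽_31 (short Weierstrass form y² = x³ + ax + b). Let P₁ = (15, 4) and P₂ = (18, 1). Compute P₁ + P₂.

(15, 4) + (18, 1). λ = (1 - 4)/(18 - 15) ≡ 28/3 mod 31. 3⁻¹ ≡ 21 (mod 31), so λ ≡ 30.
  x = λ² - 15 - 18 = 900 - 33 ≡ 30; y = λ·(15 - 30) - 4 ≡ 11. → (30, 11)

(30, 11)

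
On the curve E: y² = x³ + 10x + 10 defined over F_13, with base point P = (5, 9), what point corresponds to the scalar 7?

Double-and-add on 7 = (111)₂. Start with P = (5, 9) for the leading 1-bit.
double: tangent at (5, 9): λ = (3·5² + 10)/(2·9) ≡ 7/5. 5⁻¹ ≡ 8 (mod 13), so λ ≡ 7·8 ≡ 4.
  x = λ² - 5 - 5 = 16 - 10 ≡ 6; y = λ·(5 - 6) - 9 ≡ 0. → (6, 0)
add P: (6, 0) + (5, 9). λ = (9 - 0)/(5 - 6) ≡ 9/12 mod 13. 12⁻¹ ≡ 12 (mod 13), so λ ≡ 4.
  x = λ² - 6 - 5 = 16 - 11 ≡ 5; y = λ·(6 - 5) - 0 ≡ 4. → (5, 4)
double: tangent at (5, 4): λ = (3·5² + 10)/(2·4) ≡ 7/8. 8⁻¹ ≡ 5 (mod 13) since 8·5 = 40 ≡ 1, so λ ≡ 7·5 ≡ 9.
  x = λ² - 5 - 5 = 81 - 10 ≡ 6; y = λ·(5 - 6) - 4 ≡ 0. → (6, 0)
add P: (6, 0) + (5, 9). λ = (9 - 0)/(5 - 6) ≡ 9/12 mod 13. 12⁻¹ ≡ 12 (mod 13), so λ ≡ 4.
  x = λ² - 6 - 5 = 16 - 11 ≡ 5; y = λ·(6 - 5) - 0 ≡ 4. → (5, 4)

(5, 4)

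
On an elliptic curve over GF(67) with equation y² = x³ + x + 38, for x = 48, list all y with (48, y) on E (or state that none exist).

none

x³ + 1x + 38 = 110678 ≡ 61 (mod 67).
61 is a non-residue mod 67; no y exists.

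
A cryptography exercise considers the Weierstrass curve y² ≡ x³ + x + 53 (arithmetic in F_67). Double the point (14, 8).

(45, 61)

tangent at (14, 8): λ = (3·14² + 1)/(2·8) ≡ 53/16. 16⁻¹ ≡ 21 (mod 67), so λ ≡ 53·21 ≡ 41.
  x = λ² - 14 - 14 = 1681 - 28 ≡ 45; y = λ·(14 - 45) - 8 ≡ 61. → (45, 61)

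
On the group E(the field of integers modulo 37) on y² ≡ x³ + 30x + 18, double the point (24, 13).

(14, 0)

tangent at (24, 13): λ = (3·24² + 30)/(2·13) ≡ 19/26. 26⁻¹ ≡ 10 (mod 37) since 26·10 = 260 ≡ 1, so λ ≡ 19·10 ≡ 5.
  x = λ² - 24 - 24 = 25 - 48 ≡ 14; y = λ·(24 - 14) - 13 ≡ 0. → (14, 0)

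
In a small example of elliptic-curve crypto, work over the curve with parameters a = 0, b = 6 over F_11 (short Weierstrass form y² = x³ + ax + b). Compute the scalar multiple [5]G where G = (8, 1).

Double-and-add on 5 = (101)₂. Start with G = (8, 1) for the leading 1-bit.
double: tangent at (8, 1): λ = (3·8² + 0)/(2·1) ≡ 5/2. 2⁻¹ ≡ 6 (mod 11) since 2·6 = 12 ≡ 1, so λ ≡ 5·6 ≡ 8.
  x = λ² - 8 - 8 = 64 - 16 ≡ 4; y = λ·(8 - 4) - 1 ≡ 9. → (4, 9)
double: tangent at (4, 9): λ = (3·4² + 0)/(2·9) ≡ 4/7. 7⁻¹ ≡ 8 (mod 11), so λ ≡ 4·8 ≡ 10.
  x = λ² - 4 - 4 = 100 - 8 ≡ 4; y = λ·(4 - 4) - 9 ≡ 2. → (4, 2)
add G: (4, 2) + (8, 1). λ = (1 - 2)/(8 - 4) ≡ 10/4 mod 11. 4⁻¹ ≡ 3 (mod 11), so λ ≡ 8.
  x = λ² - 4 - 8 = 64 - 12 ≡ 8; y = λ·(4 - 8) - 2 ≡ 10. → (8, 10)

(8, 10)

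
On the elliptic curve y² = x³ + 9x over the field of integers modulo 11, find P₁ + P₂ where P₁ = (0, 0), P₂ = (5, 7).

(4, 1)

(0, 0) + (5, 7). λ = (7 - 0)/(5 - 0) ≡ 7/5 mod 11. 5⁻¹ ≡ 9 (mod 11) since 5·9 = 45 ≡ 1, so λ ≡ 8.
  x = λ² - 0 - 5 = 64 - 5 ≡ 4; y = λ·(0 - 4) - 0 ≡ 1. → (4, 1)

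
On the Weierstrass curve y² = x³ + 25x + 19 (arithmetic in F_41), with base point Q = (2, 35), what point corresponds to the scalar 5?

(26, 0)

Repeated addition: build up to 5Q.
2Q: tangent at (2, 35): λ = (3·2² + 25)/(2·35) ≡ 37/29. 29⁻¹ ≡ 17 (mod 41) since 29·17 = 493 ≡ 1, so λ ≡ 37·17 ≡ 14.
  x = λ² - 2 - 2 = 196 - 4 ≡ 28; y = λ·(2 - 28) - 35 ≡ 11. → (28, 11)
3Q: (28, 11) + (2, 35). λ = (35 - 11)/(2 - 28) ≡ 24/15 mod 41. 15⁻¹ ≡ 11 (mod 41), so λ ≡ 18.
  x = λ² - 28 - 2 = 324 - 30 ≡ 7; y = λ·(28 - 7) - 11 ≡ 39. → (7, 39)
4Q: (7, 39) + (2, 35). λ = (35 - 39)/(2 - 7) ≡ 37/36 mod 41. 36⁻¹ ≡ 8 (mod 41) since 36·8 = 288 ≡ 1, so λ ≡ 9.
  x = λ² - 7 - 2 = 81 - 9 ≡ 31; y = λ·(7 - 31) - 39 ≡ 32. → (31, 32)
5Q: (31, 32) + (2, 35). λ = (35 - 32)/(2 - 31) ≡ 3/12 mod 41. 12⁻¹ ≡ 24 (mod 41) since 12·24 = 288 ≡ 1, so λ ≡ 31.
  x = λ² - 31 - 2 = 961 - 33 ≡ 26; y = λ·(31 - 26) - 32 ≡ 0. → (26, 0)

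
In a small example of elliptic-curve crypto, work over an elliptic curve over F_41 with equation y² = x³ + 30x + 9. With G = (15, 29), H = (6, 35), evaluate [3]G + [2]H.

(8, 33)

First 3G:
Repeated addition: build up to 3G.
2G: tangent at (15, 29): λ = (3·15² + 30)/(2·29) ≡ 8/17. 17⁻¹ ≡ 29 (mod 41), so λ ≡ 8·29 ≡ 27.
  x = λ² - 15 - 15 = 729 - 30 ≡ 2; y = λ·(15 - 2) - 29 ≡ 35. → (2, 35)
3G: (2, 35) + (15, 29). λ = (29 - 35)/(15 - 2) ≡ 35/13 mod 41. 13⁻¹ ≡ 19 (mod 41) since 13·19 = 247 ≡ 1, so λ ≡ 9.
  x = λ² - 2 - 15 = 81 - 17 ≡ 23; y = λ·(2 - 23) - 35 ≡ 22. → (23, 22)
3G = (23, 22).
Next 2H:
Repeated addition: build up to 2H.
2H: tangent at (6, 35): λ = (3·6² + 30)/(2·35) ≡ 15/29. 29⁻¹ ≡ 17 (mod 41), so λ ≡ 15·17 ≡ 9.
  x = λ² - 6 - 6 = 81 - 12 ≡ 28; y = λ·(6 - 28) - 35 ≡ 13. → (28, 13)
2H = (28, 13).
Finally 3G + 2H:
(23, 22) + (28, 13). λ = (13 - 22)/(28 - 23) ≡ 32/5 mod 41. 5⁻¹ ≡ 33 (mod 41), so λ ≡ 31.
  x = λ² - 23 - 28 = 961 - 51 ≡ 8; y = λ·(23 - 8) - 22 ≡ 33. → (8, 33)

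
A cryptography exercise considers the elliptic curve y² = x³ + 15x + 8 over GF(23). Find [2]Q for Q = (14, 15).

(11, 20)

tangent at (14, 15): λ = (3·14² + 15)/(2·15) ≡ 5/7. 7⁻¹ ≡ 10 (mod 23), so λ ≡ 5·10 ≡ 4.
  x = λ² - 14 - 14 = 16 - 28 ≡ 11; y = λ·(14 - 11) - 15 ≡ 20. → (11, 20)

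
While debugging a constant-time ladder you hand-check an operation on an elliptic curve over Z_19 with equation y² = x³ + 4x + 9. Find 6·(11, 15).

(14, 15)

Write Q = (11, 15).
Double-and-add on 6 = (110)₂. Start with Q = (11, 15) for the leading 1-bit.
double: tangent at (11, 15): λ = (3·11² + 4)/(2·15) ≡ 6/11. 11⁻¹ ≡ 7 (mod 19), so λ ≡ 6·7 ≡ 4.
  x = λ² - 11 - 11 = 16 - 22 ≡ 13; y = λ·(11 - 13) - 15 ≡ 15. → (13, 15)
add Q: (13, 15) + (11, 15). λ = (15 - 15)/(11 - 13) ≡ 0/17 mod 19. 17⁻¹ ≡ 9 (mod 19) since 17·9 = 153 ≡ 1, so λ ≡ 0.
  x = λ² - 13 - 11 = 0 - 24 ≡ 14; y = λ·(13 - 14) - 15 ≡ 4. → (14, 4)
double: tangent at (14, 4): λ = (3·14² + 4)/(2·4) ≡ 3/8. 8⁻¹ ≡ 12 (mod 19), so λ ≡ 3·12 ≡ 17.
  x = λ² - 14 - 14 = 289 - 28 ≡ 14; y = λ·(14 - 14) - 4 ≡ 15. → (14, 15)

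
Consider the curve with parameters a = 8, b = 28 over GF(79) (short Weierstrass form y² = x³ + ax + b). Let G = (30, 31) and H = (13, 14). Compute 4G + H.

(45, 30)

First 4G:
Double-and-add on 4 = (100)₂. Start with G = (30, 31) for the leading 1-bit.
double: tangent at (30, 31): λ = (3·30² + 8)/(2·31) ≡ 22/62. 62⁻¹ ≡ 65 (mod 79) since 62·65 = 4030 ≡ 1, so λ ≡ 22·65 ≡ 8.
  x = λ² - 30 - 30 = 64 - 60 ≡ 4; y = λ·(30 - 4) - 31 ≡ 19. → (4, 19)
double: tangent at (4, 19): λ = (3·4² + 8)/(2·19) ≡ 56/38. 38⁻¹ ≡ 52 (mod 79), so λ ≡ 56·52 ≡ 68.
  x = λ² - 4 - 4 = 4624 - 8 ≡ 34; y = λ·(4 - 34) - 19 ≡ 74. → (34, 74)
4G = (34, 74).
Finally 4G + H:
(34, 74) + (13, 14). λ = (14 - 74)/(13 - 34) ≡ 19/58 mod 79. 58⁻¹ ≡ 15 (mod 79) since 58·15 = 870 ≡ 1, so λ ≡ 48.
  x = λ² - 34 - 13 = 2304 - 47 ≡ 45; y = λ·(34 - 45) - 74 ≡ 30. → (45, 30)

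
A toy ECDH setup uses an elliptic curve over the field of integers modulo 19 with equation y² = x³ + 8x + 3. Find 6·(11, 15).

Write G = (11, 15).
Repeated addition: build up to 6G.
2G: tangent at (11, 15): λ = (3·11² + 8)/(2·15) ≡ 10/11. 11⁻¹ ≡ 7 (mod 19), so λ ≡ 10·7 ≡ 13.
  x = λ² - 11 - 11 = 169 - 22 ≡ 14; y = λ·(11 - 14) - 15 ≡ 3. → (14, 3)
3G: (14, 3) + (11, 15). λ = (15 - 3)/(11 - 14) ≡ 12/16 mod 19. 16⁻¹ ≡ 6 (mod 19), so λ ≡ 15.
  x = λ² - 14 - 11 = 225 - 25 ≡ 10; y = λ·(14 - 10) - 3 ≡ 0. → (10, 0)
4G: (10, 0) + (11, 15). λ = (15 - 0)/(11 - 10) ≡ 15/1 mod 19. 1⁻¹ ≡ 1 (mod 19), so λ ≡ 15.
  x = λ² - 10 - 11 = 225 - 21 ≡ 14; y = λ·(10 - 14) - 0 ≡ 16. → (14, 16)
5G: (14, 16) + (11, 15). λ = (15 - 16)/(11 - 14) ≡ 18/16 mod 19. 16⁻¹ ≡ 6 (mod 19) since 16·6 = 96 ≡ 1, so λ ≡ 13.
  x = λ² - 14 - 11 = 169 - 25 ≡ 11; y = λ·(14 - 11) - 16 ≡ 4. → (11, 4)
6G: (11, 4) + (11, 15): same x and y₁ ≡ -y₂, so the sum is the point at infinity.

O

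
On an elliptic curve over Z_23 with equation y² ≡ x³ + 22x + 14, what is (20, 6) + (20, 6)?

tangent at (20, 6): λ = (3·20² + 22)/(2·6) ≡ 3/12. 12⁻¹ ≡ 2 (mod 23), so λ ≡ 3·2 ≡ 6.
  x = λ² - 20 - 20 = 36 - 40 ≡ 19; y = λ·(20 - 19) - 6 ≡ 0. → (19, 0)

(19, 0)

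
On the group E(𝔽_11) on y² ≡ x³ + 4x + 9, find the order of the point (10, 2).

2P: tangent at (10, 2): λ = (3·10² + 4)/(2·2) ≡ 7/4. 4⁻¹ ≡ 3 (mod 11), so λ ≡ 7·3 ≡ 10.
  x = λ² - 10 - 10 = 100 - 20 ≡ 3; y = λ·(10 - 3) - 2 ≡ 2. → (3, 2)
3P: (3, 2) + (10, 2). λ = (2 - 2)/(10 - 3) ≡ 0/7 mod 11. 7⁻¹ ≡ 8 (mod 11) since 7·8 = 56 ≡ 1, so λ ≡ 0.
  x = λ² - 3 - 10 = 0 - 13 ≡ 9; y = λ·(3 - 9) - 2 ≡ 9. → (9, 9)
4P: (9, 9) + (10, 2). λ = (2 - 9)/(10 - 9) ≡ 4/1 mod 11. 1⁻¹ ≡ 1 (mod 11), so λ ≡ 4.
  x = λ² - 9 - 10 = 16 - 19 ≡ 8; y = λ·(9 - 8) - 9 ≡ 6. → (8, 6)
5P: (8, 6) + (10, 2). λ = (2 - 6)/(10 - 8) ≡ 7/2 mod 11. 2⁻¹ ≡ 6 (mod 11), so λ ≡ 9.
  x = λ² - 8 - 10 = 81 - 18 ≡ 8; y = λ·(8 - 8) - 6 ≡ 5. → (8, 5)
6P: (8, 5) + (10, 2). λ = (2 - 5)/(10 - 8) ≡ 8/2 mod 11. 2⁻¹ ≡ 6 (mod 11), so λ ≡ 4.
  x = λ² - 8 - 10 = 16 - 18 ≡ 9; y = λ·(8 - 9) - 5 ≡ 2. → (9, 2)
7P: (9, 2) + (10, 2). λ = (2 - 2)/(10 - 9) ≡ 0/1 mod 11. 1⁻¹ ≡ 1 (mod 11), so λ ≡ 0.
  x = λ² - 9 - 10 = 0 - 19 ≡ 3; y = λ·(9 - 3) - 2 ≡ 9. → (3, 9)
8P: (3, 9) + (10, 2). λ = (2 - 9)/(10 - 3) ≡ 4/7 mod 11. 7⁻¹ ≡ 8 (mod 11), so λ ≡ 10.
  x = λ² - 3 - 10 = 100 - 13 ≡ 10; y = λ·(3 - 10) - 9 ≡ 9. → (10, 9)
9P: (10, 9) + (10, 2): same x and y₁ ≡ -y₂, so the sum is ∞.
9P = ∞, so the order is 9.

9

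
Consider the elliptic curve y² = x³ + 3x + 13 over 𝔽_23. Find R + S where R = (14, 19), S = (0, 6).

(14, 19) + (0, 6). λ = (6 - 19)/(0 - 14) ≡ 10/9 mod 23. 9⁻¹ ≡ 18 (mod 23), so λ ≡ 19.
  x = λ² - 14 - 0 = 361 - 14 ≡ 2; y = λ·(14 - 2) - 19 ≡ 2. → (2, 2)

(2, 2)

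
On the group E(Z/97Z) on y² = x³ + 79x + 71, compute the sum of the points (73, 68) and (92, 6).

(73, 68) + (92, 6). λ = (6 - 68)/(92 - 73) ≡ 35/19 mod 97. 19⁻¹ ≡ 46 (mod 97), so λ ≡ 58.
  x = λ² - 73 - 92 = 3364 - 165 ≡ 95; y = λ·(73 - 95) - 68 ≡ 14. → (95, 14)

(95, 14)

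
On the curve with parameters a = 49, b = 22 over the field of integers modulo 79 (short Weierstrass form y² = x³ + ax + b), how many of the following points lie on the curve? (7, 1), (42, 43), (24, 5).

(7, 1): 1² ≡ 1, rhs ≡ 76 → off.
(42, 43): 43² ≡ 32, rhs ≡ 12 → off.
(24, 5): 5² ≡ 25, rhs ≡ 12 → off.

0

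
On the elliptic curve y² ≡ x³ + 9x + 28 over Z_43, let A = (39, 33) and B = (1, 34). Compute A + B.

(39, 33) + (1, 34). λ = (34 - 33)/(1 - 39) ≡ 1/5 mod 43. 5⁻¹ ≡ 26 (mod 43), so λ ≡ 26.
  x = λ² - 39 - 1 = 676 - 40 ≡ 34; y = λ·(39 - 34) - 33 ≡ 11. → (34, 11)

(34, 11)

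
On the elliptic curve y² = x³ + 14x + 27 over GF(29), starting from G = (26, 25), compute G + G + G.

(7, 27)

Repeated addition: build up to 3G.
2G: tangent at (26, 25): λ = (3·26² + 14)/(2·25) ≡ 12/21. 21⁻¹ ≡ 18 (mod 29) since 21·18 = 378 ≡ 1, so λ ≡ 12·18 ≡ 13.
  x = λ² - 26 - 26 = 169 - 52 ≡ 1; y = λ·(26 - 1) - 25 ≡ 10. → (1, 10)
3G: (1, 10) + (26, 25). λ = (25 - 10)/(26 - 1) ≡ 15/25 mod 29. 25⁻¹ ≡ 7 (mod 29) since 25·7 = 175 ≡ 1, so λ ≡ 18.
  x = λ² - 1 - 26 = 324 - 27 ≡ 7; y = λ·(1 - 7) - 10 ≡ 27. → (7, 27)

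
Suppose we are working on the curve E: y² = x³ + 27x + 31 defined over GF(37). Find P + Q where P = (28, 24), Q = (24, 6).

(33, 9)

(28, 24) + (24, 6). λ = (6 - 24)/(24 - 28) ≡ 19/33 mod 37. 33⁻¹ ≡ 9 (mod 37) since 33·9 = 297 ≡ 1, so λ ≡ 23.
  x = λ² - 28 - 24 = 529 - 52 ≡ 33; y = λ·(28 - 33) - 24 ≡ 9. → (33, 9)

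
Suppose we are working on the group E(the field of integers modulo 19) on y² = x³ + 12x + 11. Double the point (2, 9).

(2, 10)

tangent at (2, 9): λ = (3·2² + 12)/(2·9) ≡ 5/18. 18⁻¹ ≡ 18 (mod 19), so λ ≡ 5·18 ≡ 14.
  x = λ² - 2 - 2 = 196 - 4 ≡ 2; y = λ·(2 - 2) - 9 ≡ 10. → (2, 10)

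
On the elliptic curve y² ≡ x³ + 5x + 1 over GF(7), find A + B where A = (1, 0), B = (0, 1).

(1, 0) + (0, 1). λ = (1 - 0)/(0 - 1) ≡ 1/6 mod 7. 6⁻¹ ≡ 6 (mod 7) since 6·6 = 36 ≡ 1, so λ ≡ 6.
  x = λ² - 1 - 0 = 36 - 1 ≡ 0; y = λ·(1 - 0) - 0 ≡ 6. → (0, 6)

(0, 6)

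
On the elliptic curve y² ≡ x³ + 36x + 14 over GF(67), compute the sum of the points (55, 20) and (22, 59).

(44, 34)

(55, 20) + (22, 59). λ = (59 - 20)/(22 - 55) ≡ 39/34 mod 67. 34⁻¹ ≡ 2 (mod 67), so λ ≡ 11.
  x = λ² - 55 - 22 = 121 - 77 ≡ 44; y = λ·(55 - 44) - 20 ≡ 34. → (44, 34)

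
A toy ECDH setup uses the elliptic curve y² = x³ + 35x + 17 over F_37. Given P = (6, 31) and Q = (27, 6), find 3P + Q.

First 3P:
Repeated addition: build up to 3P.
2P: tangent at (6, 31): λ = (3·6² + 35)/(2·31) ≡ 32/25. 25⁻¹ ≡ 3 (mod 37) since 25·3 = 75 ≡ 1, so λ ≡ 32·3 ≡ 22.
  x = λ² - 6 - 6 = 484 - 12 ≡ 28; y = λ·(6 - 28) - 31 ≡ 3. → (28, 3)
3P: (28, 3) + (6, 31). λ = (31 - 3)/(6 - 28) ≡ 28/15 mod 37. 15⁻¹ ≡ 5 (mod 37) since 15·5 = 75 ≡ 1, so λ ≡ 29.
  x = λ² - 28 - 6 = 841 - 34 ≡ 30; y = λ·(28 - 30) - 3 ≡ 13. → (30, 13)
3P = (30, 13).
Finally 3P + Q:
(30, 13) + (27, 6). λ = (6 - 13)/(27 - 30) ≡ 30/34 mod 37. 34⁻¹ ≡ 12 (mod 37) since 34·12 = 408 ≡ 1, so λ ≡ 27.
  x = λ² - 30 - 27 = 729 - 57 ≡ 6; y = λ·(30 - 6) - 13 ≡ 6. → (6, 6)

(6, 6)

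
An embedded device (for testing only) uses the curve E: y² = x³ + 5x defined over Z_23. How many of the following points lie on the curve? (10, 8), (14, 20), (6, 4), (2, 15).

2

(10, 8): 8² ≡ 18, rhs ≡ 15 → off.
(14, 20): 20² ≡ 9, rhs ≡ 8 → off.
(6, 4): 4² ≡ 16, rhs ≡ 16 → on.
(2, 15): 15² ≡ 18, rhs ≡ 18 → on.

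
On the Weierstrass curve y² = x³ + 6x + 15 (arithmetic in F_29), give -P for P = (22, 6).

-(22, 6) = (22, -6 mod 29) = (22, 23).

(22, 23)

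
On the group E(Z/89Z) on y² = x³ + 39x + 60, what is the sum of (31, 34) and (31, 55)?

O

The two points share x = 31 and their y-coordinates satisfy 34 + 55 ≡ 0 (mod 89), so they are inverses. Their sum is ∞.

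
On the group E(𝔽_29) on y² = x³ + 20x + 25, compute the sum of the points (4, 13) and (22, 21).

(10, 23)

(4, 13) + (22, 21). λ = (21 - 13)/(22 - 4) ≡ 8/18 mod 29. 18⁻¹ ≡ 21 (mod 29) since 18·21 = 378 ≡ 1, so λ ≡ 23.
  x = λ² - 4 - 22 = 529 - 26 ≡ 10; y = λ·(4 - 10) - 13 ≡ 23. → (10, 23)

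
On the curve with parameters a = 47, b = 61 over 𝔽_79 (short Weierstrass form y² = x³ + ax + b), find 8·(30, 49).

(8, 1)

Write P = (30, 49).
Repeated addition: build up to 8P.
2P: tangent at (30, 49): λ = (3·30² + 47)/(2·49) ≡ 61/19. 19⁻¹ ≡ 25 (mod 79) since 19·25 = 475 ≡ 1, so λ ≡ 61·25 ≡ 24.
  x = λ² - 30 - 30 = 576 - 60 ≡ 42; y = λ·(30 - 42) - 49 ≡ 58. → (42, 58)
3P: (42, 58) + (30, 49). λ = (49 - 58)/(30 - 42) ≡ 70/67 mod 79. 67⁻¹ ≡ 46 (mod 79) since 67·46 = 3082 ≡ 1, so λ ≡ 60.
  x = λ² - 42 - 30 = 3600 - 72 ≡ 52; y = λ·(42 - 52) - 58 ≡ 53. → (52, 53)
4P: (52, 53) + (30, 49). λ = (49 - 53)/(30 - 52) ≡ 75/57 mod 79. 57⁻¹ ≡ 61 (mod 79), so λ ≡ 72.
  x = λ² - 52 - 30 = 5184 - 82 ≡ 46; y = λ·(52 - 46) - 53 ≡ 63. → (46, 63)
5P: (46, 63) + (30, 49). λ = (49 - 63)/(30 - 46) ≡ 65/63 mod 79. 63⁻¹ ≡ 74 (mod 79), so λ ≡ 70.
  x = λ² - 46 - 30 = 4900 - 76 ≡ 5; y = λ·(46 - 5) - 63 ≡ 42. → (5, 42)
6P: (5, 42) + (30, 49). λ = (49 - 42)/(30 - 5) ≡ 7/25 mod 79. 25⁻¹ ≡ 19 (mod 79), so λ ≡ 54.
  x = λ² - 5 - 30 = 2916 - 35 ≡ 37; y = λ·(5 - 37) - 42 ≡ 47. → (37, 47)
7P: (37, 47) + (30, 49). λ = (49 - 47)/(30 - 37) ≡ 2/72 mod 79. 72⁻¹ ≡ 45 (mod 79), so λ ≡ 11.
  x = λ² - 37 - 30 = 121 - 67 ≡ 54; y = λ·(37 - 54) - 47 ≡ 3. → (54, 3)
8P: (54, 3) + (30, 49). λ = (49 - 3)/(30 - 54) ≡ 46/55 mod 79. 55⁻¹ ≡ 23 (mod 79) since 55·23 = 1265 ≡ 1, so λ ≡ 31.
  x = λ² - 54 - 30 = 961 - 84 ≡ 8; y = λ·(54 - 8) - 3 ≡ 1. → (8, 1)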